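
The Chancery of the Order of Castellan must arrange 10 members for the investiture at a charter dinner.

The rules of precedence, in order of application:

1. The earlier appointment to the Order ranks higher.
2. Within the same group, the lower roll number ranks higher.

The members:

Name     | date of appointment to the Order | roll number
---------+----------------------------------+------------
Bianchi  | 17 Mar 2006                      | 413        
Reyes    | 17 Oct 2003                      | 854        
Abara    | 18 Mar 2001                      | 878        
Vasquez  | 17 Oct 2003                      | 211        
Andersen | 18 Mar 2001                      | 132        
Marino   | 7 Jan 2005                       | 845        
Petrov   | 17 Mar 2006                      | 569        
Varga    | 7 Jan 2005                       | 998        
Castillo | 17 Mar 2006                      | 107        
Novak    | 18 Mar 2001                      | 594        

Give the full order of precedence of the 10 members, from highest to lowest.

Andersen, Novak, Abara, Vasquez, Reyes, Marino, Varga, Castillo, Bianchi, Petrov

By date of appointment to the Order (earlier first): Andersen, Novak and Abara (each 18 Mar 2001); then Vasquez and Reyes (both 17 Oct 2003); then Marino and Varga (both 7 Jan 2005); then Castillo, Bianchi and Petrov (each 17 Mar 2006).
Among Andersen, Novak and Abara, by roll number (lower first): Andersen (132) before Novak (594) before Abara (878).
Among Vasquez and Reyes, by roll number (lower first): Vasquez (211) before Reyes (854).
Among Marino and Varga, by roll number (lower first): Marino (845) before Varga (998).
Among Castillo, Bianchi and Petrov, by roll number (lower first): Castillo (107) before Bianchi (413) before Petrov (569).
Full order: Andersen, Novak, Abara, Vasquez, Reyes, Marino, Varga, Castillo, Bianchi, Petrov.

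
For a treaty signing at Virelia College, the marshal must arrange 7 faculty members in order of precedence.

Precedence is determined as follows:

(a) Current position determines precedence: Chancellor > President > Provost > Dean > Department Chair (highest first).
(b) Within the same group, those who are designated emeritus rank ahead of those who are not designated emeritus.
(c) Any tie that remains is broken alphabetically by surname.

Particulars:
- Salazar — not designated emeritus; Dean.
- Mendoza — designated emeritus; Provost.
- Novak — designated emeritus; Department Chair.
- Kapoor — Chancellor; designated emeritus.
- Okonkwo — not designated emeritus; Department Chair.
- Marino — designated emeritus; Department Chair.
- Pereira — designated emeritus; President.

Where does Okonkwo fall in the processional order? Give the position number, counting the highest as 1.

By current position: Kapoor (Chancellor); then Pereira (President); then Mendoza (Provost); then Salazar (Dean); then Marino, Novak and Okonkwo (Department Chair).
Among Marino, Novak and Okonkwo, designated emeritus before not designated emeritus: Marino and Novak (designated emeritus) before Okonkwo (not designated emeritus).
Among Marino and Novak, alphabetically by surname: Marino before Novak.
Order: Kapoor, Pereira, Mendoza, Salazar, Marino, Novak, Okonkwo. So position 7.

7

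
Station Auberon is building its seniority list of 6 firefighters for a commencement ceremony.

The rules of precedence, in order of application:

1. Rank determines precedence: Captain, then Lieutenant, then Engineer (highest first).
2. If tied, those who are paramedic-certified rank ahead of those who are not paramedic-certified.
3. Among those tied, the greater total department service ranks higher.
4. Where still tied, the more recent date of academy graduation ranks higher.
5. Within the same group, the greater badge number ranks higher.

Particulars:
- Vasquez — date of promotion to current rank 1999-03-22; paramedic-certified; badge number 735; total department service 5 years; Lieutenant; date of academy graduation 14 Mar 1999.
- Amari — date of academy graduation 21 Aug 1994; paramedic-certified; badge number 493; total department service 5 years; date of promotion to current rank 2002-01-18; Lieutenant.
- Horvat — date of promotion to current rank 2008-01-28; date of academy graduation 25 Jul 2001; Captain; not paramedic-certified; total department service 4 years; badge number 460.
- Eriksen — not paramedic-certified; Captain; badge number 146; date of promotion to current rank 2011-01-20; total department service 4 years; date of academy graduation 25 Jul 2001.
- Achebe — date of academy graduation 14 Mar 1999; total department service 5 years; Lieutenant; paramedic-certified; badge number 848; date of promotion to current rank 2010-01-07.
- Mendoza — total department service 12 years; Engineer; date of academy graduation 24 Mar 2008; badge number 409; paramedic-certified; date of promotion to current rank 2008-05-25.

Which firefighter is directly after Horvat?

By rank: Horvat and Eriksen (Captain); then Achebe, Vasquez and Amari (Lieutenant); then Mendoza (Engineer).
Horvat and Eriksen are each not paramedic-certified, so the next rule applies.
Horvat and Eriksen both have total department service 4 years, so the next rule applies.
Horvat and Eriksen both have date of academy graduation 25 Jul 2001, so the next rule applies.
Among Horvat and Eriksen, by badge number (higher first): Horvat (460) before Eriksen (146).
Achebe, Vasquez and Amari are each paramedic-certified, so the next rule applies.
Achebe, Vasquez and Amari all have total department service 5 years, so the next rule applies.
Among Achebe, Vasquez and Amari, by date of academy graduation (later first): Achebe and Vasquez (14 Mar 1999) before Amari (21 Aug 1994).
Among Achebe and Vasquez, by badge number (higher first): Achebe (848) before Vasquez (735).
Order: Horvat, Eriksen, Achebe, Vasquez, Amari, Mendoza.

Eriksen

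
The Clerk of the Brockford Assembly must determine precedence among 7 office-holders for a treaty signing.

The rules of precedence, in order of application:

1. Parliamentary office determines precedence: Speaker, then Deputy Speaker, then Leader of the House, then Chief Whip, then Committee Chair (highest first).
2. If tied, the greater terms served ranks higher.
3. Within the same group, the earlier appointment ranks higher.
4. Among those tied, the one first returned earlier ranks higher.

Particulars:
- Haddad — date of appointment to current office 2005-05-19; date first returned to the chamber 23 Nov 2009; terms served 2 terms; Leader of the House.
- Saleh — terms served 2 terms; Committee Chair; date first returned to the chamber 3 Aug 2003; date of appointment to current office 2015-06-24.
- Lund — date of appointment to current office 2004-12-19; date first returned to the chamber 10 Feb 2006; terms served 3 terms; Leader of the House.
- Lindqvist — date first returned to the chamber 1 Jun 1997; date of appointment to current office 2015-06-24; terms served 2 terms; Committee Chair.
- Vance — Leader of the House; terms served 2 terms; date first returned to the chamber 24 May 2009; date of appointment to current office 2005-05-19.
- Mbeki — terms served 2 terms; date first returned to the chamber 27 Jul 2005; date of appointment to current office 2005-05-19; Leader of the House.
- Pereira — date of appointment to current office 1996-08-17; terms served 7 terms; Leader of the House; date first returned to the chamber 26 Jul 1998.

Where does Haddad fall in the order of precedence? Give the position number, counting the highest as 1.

5

By parliamentary office: Pereira, Lund, Mbeki, Vance and Haddad (Leader of the House); then Lindqvist and Saleh (Committee Chair).
Among Pereira, Lund, Mbeki, Vance and Haddad, by terms served (higher first): Pereira (7 terms) before Lund (3 terms) before Mbeki, Vance and Haddad (2 terms).
Mbeki, Vance and Haddad all have date of appointment to current office 2005-05-19, so the next rule applies.
Among Mbeki, Vance and Haddad, by date first returned to the chamber (earlier first): Mbeki (27 Jul 2005) before Vance (24 May 2009) before Haddad (23 Nov 2009).
Lindqvist and Saleh both have terms served 2 terms, so the next rule applies.
Lindqvist and Saleh both have date of appointment to current office 2015-06-24, so the next rule applies.
Among Lindqvist and Saleh, by date first returned to the chamber (earlier first): Lindqvist (1 Jun 1997) before Saleh (3 Aug 2003).
Order: Pereira, Lund, Mbeki, Vance, Haddad, Lindqvist, Saleh. So position 5.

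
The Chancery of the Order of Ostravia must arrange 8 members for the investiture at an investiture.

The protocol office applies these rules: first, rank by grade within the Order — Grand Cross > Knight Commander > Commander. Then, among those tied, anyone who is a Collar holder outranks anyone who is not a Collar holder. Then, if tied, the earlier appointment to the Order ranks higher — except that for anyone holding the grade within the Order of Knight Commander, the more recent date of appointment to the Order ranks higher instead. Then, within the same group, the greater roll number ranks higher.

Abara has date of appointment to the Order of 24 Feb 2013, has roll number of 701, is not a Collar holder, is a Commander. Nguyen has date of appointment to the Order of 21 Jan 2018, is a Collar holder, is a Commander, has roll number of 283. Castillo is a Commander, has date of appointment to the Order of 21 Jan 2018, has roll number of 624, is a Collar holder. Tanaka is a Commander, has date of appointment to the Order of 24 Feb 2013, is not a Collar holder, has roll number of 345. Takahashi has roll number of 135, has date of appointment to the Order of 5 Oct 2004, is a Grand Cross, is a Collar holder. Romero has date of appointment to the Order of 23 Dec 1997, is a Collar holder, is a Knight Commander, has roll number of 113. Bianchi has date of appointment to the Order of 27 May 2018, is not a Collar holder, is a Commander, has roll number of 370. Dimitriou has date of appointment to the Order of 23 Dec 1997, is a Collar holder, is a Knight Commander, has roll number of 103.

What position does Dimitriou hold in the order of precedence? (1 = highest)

3

By grade within the Order: Takahashi (Grand Cross); then Romero and Dimitriou (Knight Commander); then Castillo, Nguyen, Abara, Tanaka and Bianchi (Commander).
Romero and Dimitriou are each a Collar holder, so the next rule applies.
Romero and Dimitriou both have date of appointment to the Order 23 Dec 1997, so the next rule applies.
Among Romero and Dimitriou, by roll number (higher first): Romero (113) before Dimitriou (103).
Among Castillo, Nguyen, Abara, Tanaka and Bianchi, a Collar holder before not a Collar holder: Castillo and Nguyen (a Collar holder) before Abara, Tanaka and Bianchi (not a Collar holder).
Castillo and Nguyen both have date of appointment to the Order 21 Jan 2018, so the next rule applies.
Among Castillo and Nguyen, by roll number (higher first): Castillo (624) before Nguyen (283).
Among Abara, Tanaka and Bianchi, by date of appointment to the Order (earlier first): Abara and Tanaka (24 Feb 2013) before Bianchi (27 May 2018).
Among Abara and Tanaka, by roll number (higher first): Abara (701) before Tanaka (345).
Order: Takahashi, Romero, Dimitriou, Castillo, Nguyen, Abara, Tanaka, Bianchi. So position 3.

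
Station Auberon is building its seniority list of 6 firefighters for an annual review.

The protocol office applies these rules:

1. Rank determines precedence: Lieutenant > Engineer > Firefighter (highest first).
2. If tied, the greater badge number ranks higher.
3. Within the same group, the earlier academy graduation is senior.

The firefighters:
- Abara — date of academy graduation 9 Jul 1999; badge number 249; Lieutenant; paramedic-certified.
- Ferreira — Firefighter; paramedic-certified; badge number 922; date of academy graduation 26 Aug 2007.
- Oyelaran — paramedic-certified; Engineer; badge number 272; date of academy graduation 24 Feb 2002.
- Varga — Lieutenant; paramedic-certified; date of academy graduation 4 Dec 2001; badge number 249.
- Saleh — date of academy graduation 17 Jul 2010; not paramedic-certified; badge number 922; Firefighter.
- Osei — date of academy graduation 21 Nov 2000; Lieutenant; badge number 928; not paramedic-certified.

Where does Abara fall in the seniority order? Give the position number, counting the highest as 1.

By rank: Osei, Abara and Varga (Lieutenant); then Oyelaran (Engineer); then Ferreira and Saleh (Firefighter).
Among Osei, Abara and Varga, by badge number (higher first): Osei (928) before Abara and Varga (249).
Among Abara and Varga, by date of academy graduation (earlier first): Abara (9 Jul 1999) before Varga (4 Dec 2001).
Ferreira and Saleh both have badge number 922, so the next rule applies.
Among Ferreira and Saleh, by date of academy graduation (earlier first): Ferreira (26 Aug 2007) before Saleh (17 Jul 2010).
Order: Osei, Abara, Varga, Oyelaran, Ferreira, Saleh. So position 2.

2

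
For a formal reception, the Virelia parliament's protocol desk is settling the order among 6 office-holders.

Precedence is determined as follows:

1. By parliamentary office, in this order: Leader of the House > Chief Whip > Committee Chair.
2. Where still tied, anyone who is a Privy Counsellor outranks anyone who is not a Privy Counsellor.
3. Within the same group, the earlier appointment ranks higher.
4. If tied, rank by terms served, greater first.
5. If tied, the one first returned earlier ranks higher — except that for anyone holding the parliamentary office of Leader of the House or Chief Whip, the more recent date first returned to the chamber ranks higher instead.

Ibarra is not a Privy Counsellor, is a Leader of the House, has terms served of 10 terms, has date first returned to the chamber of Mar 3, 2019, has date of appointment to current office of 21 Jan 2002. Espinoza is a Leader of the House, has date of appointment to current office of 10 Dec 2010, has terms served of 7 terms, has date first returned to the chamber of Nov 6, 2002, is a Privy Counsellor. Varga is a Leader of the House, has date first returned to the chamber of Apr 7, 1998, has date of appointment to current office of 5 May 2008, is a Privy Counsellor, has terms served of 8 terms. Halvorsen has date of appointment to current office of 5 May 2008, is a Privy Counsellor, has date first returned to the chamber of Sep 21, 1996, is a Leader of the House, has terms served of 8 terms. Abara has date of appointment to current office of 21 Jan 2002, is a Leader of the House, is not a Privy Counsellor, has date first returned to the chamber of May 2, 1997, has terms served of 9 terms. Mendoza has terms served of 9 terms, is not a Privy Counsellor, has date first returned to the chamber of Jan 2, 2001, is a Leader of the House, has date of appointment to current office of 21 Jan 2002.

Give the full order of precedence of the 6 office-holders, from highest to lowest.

By parliamentary office: Varga, Halvorsen, Espinoza, Ibarra, Mendoza and Abara (Leader of the House).
Among Varga, Halvorsen, Espinoza, Ibarra, Mendoza and Abara, a Privy Counsellor before not a Privy Counsellor: Varga, Halvorsen and Espinoza (a Privy Counsellor) before Ibarra, Mendoza and Abara (not a Privy Counsellor).
Among Varga, Halvorsen and Espinoza, by date of appointment to current office (earlier first): Varga and Halvorsen (5 May 2008) before Espinoza (10 Dec 2010).
Varga and Halvorsen both have terms served 8 terms, so the next rule applies.
Among Varga and Halvorsen, by date first returned to the chamber (later first) (reversed rule for this group): Varga (Apr 7, 1998) before Halvorsen (Sep 21, 1996).
Ibarra, Mendoza and Abara all have date of appointment to current office 21 Jan 2002, so the next rule applies.
Among Ibarra, Mendoza and Abara, by terms served (higher first): Ibarra (10 terms) before Mendoza and Abara (9 terms).
Among Mendoza and Abara, by date first returned to the chamber (later first) (reversed rule for this group): Mendoza (Jan 2, 2001) before Abara (May 2, 1997).
Full order: Varga, Halvorsen, Espinoza, Ibarra, Mendoza, Abara.

Varga, Halvorsen, Espinoza, Ibarra, Mendoza, Abara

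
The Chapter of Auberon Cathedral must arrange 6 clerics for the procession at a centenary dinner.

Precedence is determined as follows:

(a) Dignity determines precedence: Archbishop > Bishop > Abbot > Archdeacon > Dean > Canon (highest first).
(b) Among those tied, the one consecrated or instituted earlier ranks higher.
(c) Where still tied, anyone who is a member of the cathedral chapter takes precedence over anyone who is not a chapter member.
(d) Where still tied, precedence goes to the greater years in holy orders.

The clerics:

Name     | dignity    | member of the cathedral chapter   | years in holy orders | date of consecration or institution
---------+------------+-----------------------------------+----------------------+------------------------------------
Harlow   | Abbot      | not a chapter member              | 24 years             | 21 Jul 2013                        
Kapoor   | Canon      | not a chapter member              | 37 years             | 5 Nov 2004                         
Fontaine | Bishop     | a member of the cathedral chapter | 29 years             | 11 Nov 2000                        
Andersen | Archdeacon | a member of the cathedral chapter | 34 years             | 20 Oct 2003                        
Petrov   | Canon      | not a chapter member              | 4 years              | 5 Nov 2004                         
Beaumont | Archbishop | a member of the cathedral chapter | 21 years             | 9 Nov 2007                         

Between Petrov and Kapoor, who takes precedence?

By dignity: Beaumont (Archbishop); then Fontaine (Bishop); then Harlow (Abbot); then Andersen (Archdeacon); then Kapoor and Petrov (Canon).
Kapoor and Petrov both have date of consecration or institution 5 Nov 2004, so the next rule applies.
Kapoor and Petrov are each not a chapter member, so the next rule applies.
Among Kapoor and Petrov, by years in holy orders (higher first): Kapoor (37 years) before Petrov (4 years).
So Kapoor takes precedence.

Kapoor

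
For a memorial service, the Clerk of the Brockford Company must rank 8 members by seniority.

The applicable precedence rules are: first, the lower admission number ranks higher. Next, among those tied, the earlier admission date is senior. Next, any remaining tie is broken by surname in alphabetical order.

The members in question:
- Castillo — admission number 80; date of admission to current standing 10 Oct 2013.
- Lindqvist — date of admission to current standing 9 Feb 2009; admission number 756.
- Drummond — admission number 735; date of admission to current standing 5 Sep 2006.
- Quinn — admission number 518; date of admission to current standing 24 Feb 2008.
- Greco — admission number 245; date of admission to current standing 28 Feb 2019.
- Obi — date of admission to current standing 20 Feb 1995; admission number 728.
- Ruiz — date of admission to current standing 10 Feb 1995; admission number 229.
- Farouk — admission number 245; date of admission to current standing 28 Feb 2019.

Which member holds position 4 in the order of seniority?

By admission number (lower first): Castillo (80); then Ruiz (229); then Farouk and Greco (both 245); then Quinn (518); then Obi (728); then Drummond (735); then Lindqvist (756).
Farouk and Greco both have date of admission to current standing 28 Feb 2019, so the next rule applies.
Among Farouk and Greco, alphabetically by surname: Farouk before Greco.
Order: Castillo, Ruiz, Farouk, Greco, Quinn, Obi, Drummond, Lindqvist.

Greco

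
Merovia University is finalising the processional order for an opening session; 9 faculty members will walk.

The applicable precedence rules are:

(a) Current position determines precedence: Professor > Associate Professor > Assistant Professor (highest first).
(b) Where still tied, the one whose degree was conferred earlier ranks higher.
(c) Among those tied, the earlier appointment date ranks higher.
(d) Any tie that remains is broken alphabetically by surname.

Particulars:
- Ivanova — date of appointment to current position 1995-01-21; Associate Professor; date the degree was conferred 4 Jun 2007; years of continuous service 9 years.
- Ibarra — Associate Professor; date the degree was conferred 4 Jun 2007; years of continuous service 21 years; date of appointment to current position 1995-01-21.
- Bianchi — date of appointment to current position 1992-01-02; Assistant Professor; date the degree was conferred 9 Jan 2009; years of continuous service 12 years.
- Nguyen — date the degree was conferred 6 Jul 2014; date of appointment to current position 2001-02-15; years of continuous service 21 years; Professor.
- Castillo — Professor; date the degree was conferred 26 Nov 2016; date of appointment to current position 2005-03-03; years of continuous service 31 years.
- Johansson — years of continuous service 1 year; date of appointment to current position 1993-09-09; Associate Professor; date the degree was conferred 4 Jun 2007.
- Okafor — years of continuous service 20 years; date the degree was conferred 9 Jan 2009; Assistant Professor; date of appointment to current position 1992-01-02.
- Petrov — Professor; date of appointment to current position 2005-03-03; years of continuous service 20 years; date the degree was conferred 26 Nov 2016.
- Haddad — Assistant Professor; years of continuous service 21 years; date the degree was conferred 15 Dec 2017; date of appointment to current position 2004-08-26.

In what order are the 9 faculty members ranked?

Nguyen, Castillo, Petrov, Johansson, Ibarra, Ivanova, Bianchi, Okafor, Haddad

By current position: Nguyen, Castillo and Petrov (Professor); then Johansson, Ibarra and Ivanova (Associate Professor); then Bianchi, Okafor and Haddad (Assistant Professor).
Among Nguyen, Castillo and Petrov, by date the degree was conferred (earlier first): Nguyen (6 Jul 2014) before Castillo and Petrov (26 Nov 2016).
Castillo and Petrov both have date of appointment to current position 2005-03-03, so the next rule applies.
Among Castillo and Petrov, alphabetically by surname: Castillo before Petrov.
Johansson, Ibarra and Ivanova all have date the degree was conferred 4 Jun 2007, so the next rule applies.
Among Johansson, Ibarra and Ivanova, by date of appointment to current position (earlier first): Johansson (1993-09-09) before Ibarra and Ivanova (1995-01-21).
Among Ibarra and Ivanova, alphabetically by surname: Ibarra before Ivanova.
Among Bianchi, Okafor and Haddad, by date the degree was conferred (earlier first): Bianchi and Okafor (9 Jan 2009) before Haddad (15 Dec 2017).
Bianchi and Okafor both have date of appointment to current position 1992-01-02, so the next rule applies.
Among Bianchi and Okafor, alphabetically by surname: Bianchi before Okafor.
Full order: Nguyen, Castillo, Petrov, Johansson, Ibarra, Ivanova, Bianchi, Okafor, Haddad.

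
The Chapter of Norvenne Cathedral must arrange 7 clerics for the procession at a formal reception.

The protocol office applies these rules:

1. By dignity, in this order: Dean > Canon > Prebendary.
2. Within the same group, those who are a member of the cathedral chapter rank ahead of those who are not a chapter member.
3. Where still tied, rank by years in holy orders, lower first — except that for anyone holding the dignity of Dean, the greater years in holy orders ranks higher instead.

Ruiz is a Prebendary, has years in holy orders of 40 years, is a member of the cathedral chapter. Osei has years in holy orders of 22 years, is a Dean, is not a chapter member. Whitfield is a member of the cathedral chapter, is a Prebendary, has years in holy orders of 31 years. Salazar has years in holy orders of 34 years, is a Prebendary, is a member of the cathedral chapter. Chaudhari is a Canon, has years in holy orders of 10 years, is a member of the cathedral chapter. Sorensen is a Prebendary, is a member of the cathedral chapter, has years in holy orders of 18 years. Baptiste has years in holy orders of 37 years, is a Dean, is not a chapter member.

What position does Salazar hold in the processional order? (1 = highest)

By dignity: Baptiste and Osei (Dean); then Chaudhari (Canon); then Sorensen, Whitfield, Salazar and Ruiz (Prebendary).
Baptiste and Osei are each not a chapter member, so the next rule applies.
Among Baptiste and Osei, by years in holy orders (higher first) (reversed rule for this group): Baptiste (37 years) before Osei (22 years).
Sorensen, Whitfield, Salazar and Ruiz are each a member of the cathedral chapter, so the next rule applies.
Among Sorensen, Whitfield, Salazar and Ruiz, by years in holy orders (lower first): Sorensen (18 years) before Whitfield (31 years) before Salazar (34 years) before Ruiz (40 years).
Order: Baptiste, Osei, Chaudhari, Sorensen, Whitfield, Salazar, Ruiz. So position 6.

6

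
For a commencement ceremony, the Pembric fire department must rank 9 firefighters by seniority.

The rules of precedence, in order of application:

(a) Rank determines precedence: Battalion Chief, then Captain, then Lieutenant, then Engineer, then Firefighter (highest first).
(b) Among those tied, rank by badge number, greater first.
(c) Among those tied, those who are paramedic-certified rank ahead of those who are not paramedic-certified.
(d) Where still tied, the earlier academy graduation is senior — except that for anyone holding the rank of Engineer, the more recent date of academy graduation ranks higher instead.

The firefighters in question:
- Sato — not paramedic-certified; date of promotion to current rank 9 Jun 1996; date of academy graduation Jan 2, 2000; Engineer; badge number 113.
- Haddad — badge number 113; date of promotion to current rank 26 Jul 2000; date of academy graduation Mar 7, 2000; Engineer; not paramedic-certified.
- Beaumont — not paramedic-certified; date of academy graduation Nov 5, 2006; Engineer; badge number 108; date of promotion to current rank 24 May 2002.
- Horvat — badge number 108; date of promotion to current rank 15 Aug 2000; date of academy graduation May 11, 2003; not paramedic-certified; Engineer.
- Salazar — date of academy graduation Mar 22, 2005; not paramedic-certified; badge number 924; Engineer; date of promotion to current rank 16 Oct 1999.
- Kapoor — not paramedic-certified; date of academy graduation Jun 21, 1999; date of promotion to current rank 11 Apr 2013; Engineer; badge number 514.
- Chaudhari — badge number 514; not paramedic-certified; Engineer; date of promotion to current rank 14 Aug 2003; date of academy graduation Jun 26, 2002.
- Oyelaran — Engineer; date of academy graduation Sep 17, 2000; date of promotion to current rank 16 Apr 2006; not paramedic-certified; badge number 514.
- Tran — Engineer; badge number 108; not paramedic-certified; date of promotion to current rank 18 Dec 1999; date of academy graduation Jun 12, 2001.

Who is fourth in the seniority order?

By rank: Salazar, Chaudhari, Oyelaran, Kapoor, Haddad, Sato, Beaumont, Horvat and Tran (Engineer).
Among Salazar, Chaudhari, Oyelaran, Kapoor, Haddad, Sato, Beaumont, Horvat and Tran, by badge number (higher first): Salazar (924) before Chaudhari, Oyelaran and Kapoor (514) before Haddad and Sato (113) before Beaumont, Horvat and Tran (108).
Chaudhari, Oyelaran and Kapoor are each not paramedic-certified, so the next rule applies.
Among Chaudhari, Oyelaran and Kapoor, by date of academy graduation (later first) (reversed rule for this group): Chaudhari (Jun 26, 2002) before Oyelaran (Sep 17, 2000) before Kapoor (Jun 21, 1999).
Haddad and Sato are each not paramedic-certified, so the next rule applies.
Among Haddad and Sato, by date of academy graduation (later first) (reversed rule for this group): Haddad (Mar 7, 2000) before Sato (Jan 2, 2000).
Beaumont, Horvat and Tran are each not paramedic-certified, so the next rule applies.
Among Beaumont, Horvat and Tran, by date of academy graduation (later first) (reversed rule for this group): Beaumont (Nov 5, 2006) before Horvat (May 11, 2003) before Tran (Jun 12, 2001).
Order: Salazar, Chaudhari, Oyelaran, Kapoor, Haddad, Sato, Beaumont, Horvat, Tran.

Kapoor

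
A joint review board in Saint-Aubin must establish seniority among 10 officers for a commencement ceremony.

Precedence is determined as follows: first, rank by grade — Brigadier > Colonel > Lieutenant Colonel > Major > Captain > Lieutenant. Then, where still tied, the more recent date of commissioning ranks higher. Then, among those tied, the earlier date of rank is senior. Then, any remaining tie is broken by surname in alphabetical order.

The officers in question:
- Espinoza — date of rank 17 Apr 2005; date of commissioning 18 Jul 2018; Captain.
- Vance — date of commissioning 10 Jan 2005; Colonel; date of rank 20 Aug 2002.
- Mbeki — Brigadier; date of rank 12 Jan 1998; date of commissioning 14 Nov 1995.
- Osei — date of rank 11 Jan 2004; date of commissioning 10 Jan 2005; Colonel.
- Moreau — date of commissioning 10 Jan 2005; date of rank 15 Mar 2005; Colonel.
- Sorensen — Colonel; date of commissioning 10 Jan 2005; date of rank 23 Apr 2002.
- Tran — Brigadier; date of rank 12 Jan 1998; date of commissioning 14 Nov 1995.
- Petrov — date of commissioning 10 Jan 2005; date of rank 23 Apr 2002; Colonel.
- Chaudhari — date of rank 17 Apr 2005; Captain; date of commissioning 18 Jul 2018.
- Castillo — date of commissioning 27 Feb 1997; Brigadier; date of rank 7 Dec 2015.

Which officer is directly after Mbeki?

Tran

By grade: Castillo, Mbeki and Tran (Brigadier); then Petrov, Sorensen, Vance, Osei and Moreau (Colonel); then Chaudhari and Espinoza (Captain).
Among Castillo, Mbeki and Tran, by date of commissioning (later first): Castillo (27 Feb 1997) before Mbeki and Tran (14 Nov 1995).
Mbeki and Tran both have date of rank 12 Jan 1998, so the next rule applies.
Among Mbeki and Tran, alphabetically by surname: Mbeki before Tran.
Petrov, Sorensen, Vance, Osei and Moreau all have date of commissioning 10 Jan 2005, so the next rule applies.
Among Petrov, Sorensen, Vance, Osei and Moreau, by date of rank (earlier first): Petrov and Sorensen (23 Apr 2002) before Vance (20 Aug 2002) before Osei (11 Jan 2004) before Moreau (15 Mar 2005).
Among Petrov and Sorensen, alphabetically by surname: Petrov before Sorensen.
Chaudhari and Espinoza both have date of commissioning 18 Jul 2018, so the next rule applies.
Chaudhari and Espinoza both have date of rank 17 Apr 2005, so the next rule applies.
Among Chaudhari and Espinoza, alphabetically by surname: Chaudhari before Espinoza.
Order: Castillo, Mbeki, Tran, Petrov, Sorensen, Vance, Osei, Moreau, Chaudhari, Espinoza.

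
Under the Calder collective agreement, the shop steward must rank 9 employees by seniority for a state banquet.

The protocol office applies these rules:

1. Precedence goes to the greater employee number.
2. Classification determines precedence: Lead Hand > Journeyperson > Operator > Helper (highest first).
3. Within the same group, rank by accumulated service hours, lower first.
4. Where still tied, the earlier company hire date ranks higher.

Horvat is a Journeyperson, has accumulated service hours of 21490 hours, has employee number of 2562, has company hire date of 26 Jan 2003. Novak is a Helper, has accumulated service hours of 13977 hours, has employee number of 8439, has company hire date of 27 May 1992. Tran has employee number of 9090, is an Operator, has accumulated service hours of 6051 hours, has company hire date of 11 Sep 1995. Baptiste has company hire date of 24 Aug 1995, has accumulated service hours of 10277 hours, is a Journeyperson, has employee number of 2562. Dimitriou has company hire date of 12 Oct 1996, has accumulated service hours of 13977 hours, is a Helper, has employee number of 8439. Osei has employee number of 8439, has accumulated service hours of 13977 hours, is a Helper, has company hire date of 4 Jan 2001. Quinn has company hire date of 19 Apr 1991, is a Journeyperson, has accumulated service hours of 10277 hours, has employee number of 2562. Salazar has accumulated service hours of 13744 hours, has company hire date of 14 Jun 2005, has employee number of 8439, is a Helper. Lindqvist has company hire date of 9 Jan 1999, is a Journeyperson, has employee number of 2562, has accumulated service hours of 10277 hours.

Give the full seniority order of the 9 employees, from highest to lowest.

Tran, Salazar, Novak, Dimitriou, Osei, Quinn, Baptiste, Lindqvist, Horvat

By employee number (higher first): Tran (9090); then Salazar, Novak, Dimitriou and Osei (each 8439); then Quinn, Baptiste, Lindqvist and Horvat (each 2562).
Salazar, Novak, Dimitriou and Osei are each Helper, so the next rule applies.
Among Salazar, Novak, Dimitriou and Osei, by accumulated service hours (lower first): Salazar (13744 hours) before Novak, Dimitriou and Osei (13977 hours).
Among Novak, Dimitriou and Osei, by company hire date (earlier first): Novak (27 May 1992) before Dimitriou (12 Oct 1996) before Osei (4 Jan 2001).
Quinn, Baptiste, Lindqvist and Horvat are each Journeyperson, so the next rule applies.
Among Quinn, Baptiste, Lindqvist and Horvat, by accumulated service hours (lower first): Quinn, Baptiste and Lindqvist (10277 hours) before Horvat (21490 hours).
Among Quinn, Baptiste and Lindqvist, by company hire date (earlier first): Quinn (19 Apr 1991) before Baptiste (24 Aug 1995) before Lindqvist (9 Jan 1999).
Full order: Tran, Salazar, Novak, Dimitriou, Osei, Quinn, Baptiste, Lindqvist, Horvat.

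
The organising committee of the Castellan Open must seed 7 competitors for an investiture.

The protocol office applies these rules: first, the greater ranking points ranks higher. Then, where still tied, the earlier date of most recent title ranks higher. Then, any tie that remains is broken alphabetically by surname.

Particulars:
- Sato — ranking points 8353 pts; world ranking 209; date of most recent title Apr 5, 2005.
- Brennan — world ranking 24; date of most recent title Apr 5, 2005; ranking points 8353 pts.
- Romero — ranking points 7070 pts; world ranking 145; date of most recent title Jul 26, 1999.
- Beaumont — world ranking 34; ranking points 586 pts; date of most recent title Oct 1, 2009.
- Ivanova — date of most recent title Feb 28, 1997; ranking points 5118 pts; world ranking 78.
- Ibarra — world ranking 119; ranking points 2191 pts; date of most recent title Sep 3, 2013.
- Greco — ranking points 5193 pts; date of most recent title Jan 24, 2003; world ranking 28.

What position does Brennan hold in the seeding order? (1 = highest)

By ranking points (higher first): Brennan and Sato (both 8353 pts); then Romero (7070 pts); then Greco (5193 pts); then Ivanova (5118 pts); then Ibarra (2191 pts); then Beaumont (586 pts).
Brennan and Sato both have date of most recent title Apr 5, 2005, so the next rule applies.
Among Brennan and Sato, alphabetically by surname: Brennan before Sato.
Order: Brennan, Sato, Romero, Greco, Ivanova, Ibarra, Beaumont. So position 1.

1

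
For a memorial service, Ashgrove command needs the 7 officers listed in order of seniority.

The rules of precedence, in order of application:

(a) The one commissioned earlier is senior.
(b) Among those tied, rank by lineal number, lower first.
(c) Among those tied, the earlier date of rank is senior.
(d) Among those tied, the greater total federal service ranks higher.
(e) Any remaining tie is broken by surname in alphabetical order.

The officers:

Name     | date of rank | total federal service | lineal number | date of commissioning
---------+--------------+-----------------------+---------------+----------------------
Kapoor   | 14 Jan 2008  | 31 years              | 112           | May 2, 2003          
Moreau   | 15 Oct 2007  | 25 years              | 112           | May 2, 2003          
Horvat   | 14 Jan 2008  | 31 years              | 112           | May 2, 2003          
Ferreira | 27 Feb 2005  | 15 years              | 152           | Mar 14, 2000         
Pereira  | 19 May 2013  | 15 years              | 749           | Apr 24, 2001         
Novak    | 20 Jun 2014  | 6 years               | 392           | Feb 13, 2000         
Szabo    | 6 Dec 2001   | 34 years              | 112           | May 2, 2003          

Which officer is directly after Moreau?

Horvat

By date of commissioning (earlier first): Novak (Feb 13, 2000); then Ferreira (Mar 14, 2000); then Pereira (Apr 24, 2001); then Szabo, Moreau, Horvat and Kapoor (each May 2, 2003).
Szabo, Moreau, Horvat and Kapoor all have lineal number 112, so the next rule applies.
Among Szabo, Moreau, Horvat and Kapoor, by date of rank (earlier first): Szabo (6 Dec 2001) before Moreau (15 Oct 2007) before Horvat and Kapoor (14 Jan 2008).
Horvat and Kapoor both have total federal service 31 years, so the next rule applies.
Among Horvat and Kapoor, alphabetically by surname: Horvat before Kapoor.
Order: Novak, Ferreira, Pereira, Szabo, Moreau, Horvat, Kapoor.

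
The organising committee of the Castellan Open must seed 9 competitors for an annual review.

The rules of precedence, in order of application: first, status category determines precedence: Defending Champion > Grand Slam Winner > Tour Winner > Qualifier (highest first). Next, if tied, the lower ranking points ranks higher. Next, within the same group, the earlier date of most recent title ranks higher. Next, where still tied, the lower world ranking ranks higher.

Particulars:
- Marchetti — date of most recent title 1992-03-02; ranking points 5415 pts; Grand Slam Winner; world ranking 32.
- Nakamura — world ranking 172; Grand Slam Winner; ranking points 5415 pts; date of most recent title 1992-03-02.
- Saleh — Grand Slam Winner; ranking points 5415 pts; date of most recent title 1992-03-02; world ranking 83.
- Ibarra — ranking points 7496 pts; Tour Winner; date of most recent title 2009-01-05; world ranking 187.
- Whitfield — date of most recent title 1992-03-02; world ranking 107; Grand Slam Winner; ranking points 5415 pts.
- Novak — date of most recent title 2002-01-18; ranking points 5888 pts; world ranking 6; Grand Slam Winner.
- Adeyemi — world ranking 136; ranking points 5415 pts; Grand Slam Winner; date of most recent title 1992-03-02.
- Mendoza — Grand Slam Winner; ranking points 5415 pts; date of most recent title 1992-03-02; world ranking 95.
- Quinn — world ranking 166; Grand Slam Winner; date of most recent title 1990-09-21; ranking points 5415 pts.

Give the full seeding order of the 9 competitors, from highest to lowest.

Quinn, Marchetti, Saleh, Mendoza, Whitfield, Adeyemi, Nakamura, Novak, Ibarra

By status category: Quinn, Marchetti, Saleh, Mendoza, Whitfield, Adeyemi, Nakamura and Novak (Grand Slam Winner); then Ibarra (Tour Winner).
Among Quinn, Marchetti, Saleh, Mendoza, Whitfield, Adeyemi, Nakamura and Novak, by ranking points (lower first): Quinn, Marchetti, Saleh, Mendoza, Whitfield, Adeyemi and Nakamura (5415 pts) before Novak (5888 pts).
Among Quinn, Marchetti, Saleh, Mendoza, Whitfield, Adeyemi and Nakamura, by date of most recent title (earlier first): Quinn (1990-09-21) before Marchetti, Saleh, Mendoza, Whitfield, Adeyemi and Nakamura (1992-03-02).
Among Marchetti, Saleh, Mendoza, Whitfield, Adeyemi and Nakamura, by world ranking (lower first): Marchetti (32) before Saleh (83) before Mendoza (95) before Whitfield (107) before Adeyemi (136) before Nakamura (172).
Full order: Quinn, Marchetti, Saleh, Mendoza, Whitfield, Adeyemi, Nakamura, Novak, Ibarra.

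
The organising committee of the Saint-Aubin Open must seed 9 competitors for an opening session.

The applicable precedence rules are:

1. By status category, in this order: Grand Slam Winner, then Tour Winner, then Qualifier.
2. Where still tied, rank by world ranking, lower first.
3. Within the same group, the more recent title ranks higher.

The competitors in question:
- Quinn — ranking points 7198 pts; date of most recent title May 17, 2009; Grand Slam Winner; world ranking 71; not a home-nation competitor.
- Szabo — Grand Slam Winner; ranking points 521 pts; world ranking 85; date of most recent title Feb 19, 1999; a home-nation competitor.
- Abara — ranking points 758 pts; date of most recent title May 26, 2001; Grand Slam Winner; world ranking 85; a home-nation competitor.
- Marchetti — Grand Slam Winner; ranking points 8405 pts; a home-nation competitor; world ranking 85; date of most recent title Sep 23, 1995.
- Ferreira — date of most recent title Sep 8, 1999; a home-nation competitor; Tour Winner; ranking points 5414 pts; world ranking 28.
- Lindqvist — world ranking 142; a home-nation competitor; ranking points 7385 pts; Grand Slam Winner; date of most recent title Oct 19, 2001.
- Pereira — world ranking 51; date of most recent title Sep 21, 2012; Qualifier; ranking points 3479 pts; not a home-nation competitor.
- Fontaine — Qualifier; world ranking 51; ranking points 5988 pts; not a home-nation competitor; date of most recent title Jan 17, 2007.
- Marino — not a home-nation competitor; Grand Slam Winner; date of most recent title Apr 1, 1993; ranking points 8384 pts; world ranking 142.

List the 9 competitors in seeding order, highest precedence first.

Quinn, Abara, Szabo, Marchetti, Lindqvist, Marino, Ferreira, Pereira, Fontaine

By status category: Quinn, Abara, Szabo, Marchetti, Lindqvist and Marino (Grand Slam Winner); then Ferreira (Tour Winner); then Pereira and Fontaine (Qualifier).
Among Quinn, Abara, Szabo, Marchetti, Lindqvist and Marino, by world ranking (lower first): Quinn (71) before Abara, Szabo and Marchetti (85) before Lindqvist and Marino (142).
Among Abara, Szabo and Marchetti, by date of most recent title (later first): Abara (May 26, 2001) before Szabo (Feb 19, 1999) before Marchetti (Sep 23, 1995).
Among Lindqvist and Marino, by date of most recent title (later first): Lindqvist (Oct 19, 2001) before Marino (Apr 1, 1993).
Pereira and Fontaine both have world ranking 51, so the next rule applies.
Among Pereira and Fontaine, by date of most recent title (later first): Pereira (Sep 21, 2012) before Fontaine (Jan 17, 2007).
Full order: Quinn, Abara, Szabo, Marchetti, Lindqvist, Marino, Ferreira, Pereira, Fontaine.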